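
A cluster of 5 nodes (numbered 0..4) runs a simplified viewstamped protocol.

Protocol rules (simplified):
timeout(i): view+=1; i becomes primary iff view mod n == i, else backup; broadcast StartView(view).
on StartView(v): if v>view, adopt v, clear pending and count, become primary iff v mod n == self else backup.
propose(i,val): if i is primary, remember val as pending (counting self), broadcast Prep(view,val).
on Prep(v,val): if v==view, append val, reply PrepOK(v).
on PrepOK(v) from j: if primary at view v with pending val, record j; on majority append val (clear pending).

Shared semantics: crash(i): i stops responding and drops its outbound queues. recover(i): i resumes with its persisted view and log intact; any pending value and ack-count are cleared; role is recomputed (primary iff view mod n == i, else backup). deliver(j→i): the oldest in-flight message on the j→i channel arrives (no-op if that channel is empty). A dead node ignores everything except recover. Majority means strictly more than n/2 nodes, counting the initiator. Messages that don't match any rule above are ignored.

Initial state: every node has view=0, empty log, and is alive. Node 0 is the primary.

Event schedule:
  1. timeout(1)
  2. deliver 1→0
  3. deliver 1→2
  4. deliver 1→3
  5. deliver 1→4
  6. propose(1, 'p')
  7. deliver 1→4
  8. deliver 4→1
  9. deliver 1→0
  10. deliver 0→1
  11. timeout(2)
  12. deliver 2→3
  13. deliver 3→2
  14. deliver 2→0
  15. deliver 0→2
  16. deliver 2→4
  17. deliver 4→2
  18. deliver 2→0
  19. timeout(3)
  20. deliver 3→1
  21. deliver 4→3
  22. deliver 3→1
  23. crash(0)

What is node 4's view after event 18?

1. timeout(1):  <1:prim v1 ->
2. deliver 1→0:  <0:back v1 ->
3. deliver 1→2:  <2:back v1 ->
4. deliver 1→3:  <3:back v1 ->
5. deliver 1→4:  <4:back v1 ->
6. propose(1,'p'):  nop
7. deliver 1→4:  <4:back v1 p>
8. deliver 4→1:  nop
9. deliver 1→0:  <0:back v1 p>
10. deliver 0→1:  <1:prim v1 p>
11. timeout(2):  <2:prim v2 ->
12. deliver 2→3:  <3:back v2 ->
13. deliver 3→2:  nop
14. deliver 2→0:  <0:back v2 p>
15. deliver 0→2:  nop
16. deliver 2→4:  <4:back v2 p>
17. deliver 4→2:  nop
18. deliver 2→0:  nop

2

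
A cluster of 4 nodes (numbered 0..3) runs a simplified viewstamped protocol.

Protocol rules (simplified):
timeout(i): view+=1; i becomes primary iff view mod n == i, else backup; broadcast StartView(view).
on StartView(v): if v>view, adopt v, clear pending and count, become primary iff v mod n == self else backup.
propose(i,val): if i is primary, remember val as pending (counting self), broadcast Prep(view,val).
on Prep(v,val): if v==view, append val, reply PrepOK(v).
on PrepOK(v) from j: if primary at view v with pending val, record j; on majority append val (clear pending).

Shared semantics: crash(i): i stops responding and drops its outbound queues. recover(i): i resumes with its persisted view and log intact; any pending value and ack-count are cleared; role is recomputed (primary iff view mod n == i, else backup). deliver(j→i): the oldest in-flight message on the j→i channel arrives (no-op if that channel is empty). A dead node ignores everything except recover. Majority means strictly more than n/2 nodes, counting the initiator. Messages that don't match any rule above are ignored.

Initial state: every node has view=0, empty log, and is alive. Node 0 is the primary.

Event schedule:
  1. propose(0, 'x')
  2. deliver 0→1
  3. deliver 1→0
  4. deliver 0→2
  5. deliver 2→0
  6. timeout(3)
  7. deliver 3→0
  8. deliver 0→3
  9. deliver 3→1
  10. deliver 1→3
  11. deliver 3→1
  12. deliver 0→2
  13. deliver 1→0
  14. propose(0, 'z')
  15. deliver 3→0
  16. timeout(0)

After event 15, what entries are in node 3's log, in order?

empty

[1] propose(0,'x') → ∅
[2] deliver 0→1 → N1(back v0 [x])
[3] deliver 1→0 → ∅
[4] deliver 0→2 → N2(back v0 [x])
[5] deliver 2→0 → N0(prim v0 [x])
[6] timeout(3) → N3(back v1 [-])
[7] deliver 3→0 → N0(back v1 [x])
[8] deliver 0→3 → ∅
[9] deliver 3→1 → N1(prim v1 [x])
[10] deliver 1→3 → ∅
[11] deliver 3→1 → ∅
[12] deliver 0→2 → ∅
[13] deliver 1→0 → ∅
[14] propose(0,'z') → ∅
[15] deliver 3→0 → ∅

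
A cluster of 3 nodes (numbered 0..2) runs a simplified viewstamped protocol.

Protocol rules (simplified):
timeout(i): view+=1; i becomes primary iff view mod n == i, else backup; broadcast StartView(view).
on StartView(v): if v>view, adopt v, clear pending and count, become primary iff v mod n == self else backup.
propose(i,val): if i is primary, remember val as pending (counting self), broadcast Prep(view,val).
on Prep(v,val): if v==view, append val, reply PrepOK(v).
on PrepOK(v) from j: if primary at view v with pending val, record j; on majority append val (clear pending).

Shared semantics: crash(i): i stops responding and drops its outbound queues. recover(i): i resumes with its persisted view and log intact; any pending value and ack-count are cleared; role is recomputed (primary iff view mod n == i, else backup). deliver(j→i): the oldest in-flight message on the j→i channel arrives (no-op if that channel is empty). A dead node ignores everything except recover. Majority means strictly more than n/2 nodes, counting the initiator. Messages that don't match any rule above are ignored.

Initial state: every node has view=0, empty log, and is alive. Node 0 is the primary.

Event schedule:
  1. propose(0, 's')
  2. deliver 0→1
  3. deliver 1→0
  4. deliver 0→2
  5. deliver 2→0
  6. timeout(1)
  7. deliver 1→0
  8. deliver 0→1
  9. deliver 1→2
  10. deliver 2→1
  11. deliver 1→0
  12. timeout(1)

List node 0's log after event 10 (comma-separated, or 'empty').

[1] propose(0,'s') → ∅
[2] deliver 0→1 → N1(back v0 [s])
[3] deliver 1→0 → N0(prim v0 [s])
[4] deliver 0→2 → N2(back v0 [s])
[5] deliver 2→0 → ∅
[6] timeout(1) → N1(prim v1 [s])
[7] deliver 1→0 → N0(back v1 [s])
[8] deliver 0→1 → ∅
[9] deliver 1→2 → N2(back v1 [s])
[10] deliver 2→1 → ∅

s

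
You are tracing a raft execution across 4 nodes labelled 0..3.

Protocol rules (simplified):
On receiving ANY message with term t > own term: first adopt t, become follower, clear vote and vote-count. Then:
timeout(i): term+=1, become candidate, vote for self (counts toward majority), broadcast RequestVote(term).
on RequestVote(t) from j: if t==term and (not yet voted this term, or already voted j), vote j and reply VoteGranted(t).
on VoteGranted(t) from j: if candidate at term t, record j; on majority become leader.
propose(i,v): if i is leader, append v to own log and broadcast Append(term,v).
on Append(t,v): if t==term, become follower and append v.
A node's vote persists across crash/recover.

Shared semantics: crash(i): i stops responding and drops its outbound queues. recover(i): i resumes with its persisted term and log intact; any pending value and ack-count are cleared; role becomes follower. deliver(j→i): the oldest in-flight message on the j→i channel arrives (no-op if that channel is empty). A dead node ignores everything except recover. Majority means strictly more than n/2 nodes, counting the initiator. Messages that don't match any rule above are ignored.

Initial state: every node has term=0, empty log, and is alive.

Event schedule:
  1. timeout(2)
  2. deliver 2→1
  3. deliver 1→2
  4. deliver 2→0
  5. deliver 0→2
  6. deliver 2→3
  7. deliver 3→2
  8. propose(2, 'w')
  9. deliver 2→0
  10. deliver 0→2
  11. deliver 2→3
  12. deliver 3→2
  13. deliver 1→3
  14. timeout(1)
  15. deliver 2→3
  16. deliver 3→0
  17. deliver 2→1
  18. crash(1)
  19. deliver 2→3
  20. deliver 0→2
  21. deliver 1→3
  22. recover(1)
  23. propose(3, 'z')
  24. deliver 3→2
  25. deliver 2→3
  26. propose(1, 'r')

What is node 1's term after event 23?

e1 timeout(2): 2[cand,t=1,-]
e2 deliver 2→1: 1[foll,t=1,-]
e3 deliver 1→2: ·
e4 deliver 2→0: 0[foll,t=1,-]
e5 deliver 0→2: 2[lead,t=1,-]
e6 deliver 2→3: 3[foll,t=1,-]
e7 deliver 3→2: ·
e8 propose(2,'w'): 2[lead,t=1,w]
e9 deliver 2→0: 0[foll,t=1,w]
e10 deliver 0→2: ·
e11 deliver 2→3: 3[foll,t=1,w]
e12 deliver 3→2: ·
e13 deliver 1→3: ·
e14 timeout(1): 1[cand,t=2,-]
e15 deliver 2→3: ·
e16 deliver 3→0: ·
e17 deliver 2→1: ·
e18 crash(1): 1[✗cand,t=2,-]
e19 deliver 2→3: ·
e20 deliver 0→2: ·
e21 deliver 1→3: ·
e22 recover(1): 1[foll,t=2,-]
e23 propose(3,'z'): ·

2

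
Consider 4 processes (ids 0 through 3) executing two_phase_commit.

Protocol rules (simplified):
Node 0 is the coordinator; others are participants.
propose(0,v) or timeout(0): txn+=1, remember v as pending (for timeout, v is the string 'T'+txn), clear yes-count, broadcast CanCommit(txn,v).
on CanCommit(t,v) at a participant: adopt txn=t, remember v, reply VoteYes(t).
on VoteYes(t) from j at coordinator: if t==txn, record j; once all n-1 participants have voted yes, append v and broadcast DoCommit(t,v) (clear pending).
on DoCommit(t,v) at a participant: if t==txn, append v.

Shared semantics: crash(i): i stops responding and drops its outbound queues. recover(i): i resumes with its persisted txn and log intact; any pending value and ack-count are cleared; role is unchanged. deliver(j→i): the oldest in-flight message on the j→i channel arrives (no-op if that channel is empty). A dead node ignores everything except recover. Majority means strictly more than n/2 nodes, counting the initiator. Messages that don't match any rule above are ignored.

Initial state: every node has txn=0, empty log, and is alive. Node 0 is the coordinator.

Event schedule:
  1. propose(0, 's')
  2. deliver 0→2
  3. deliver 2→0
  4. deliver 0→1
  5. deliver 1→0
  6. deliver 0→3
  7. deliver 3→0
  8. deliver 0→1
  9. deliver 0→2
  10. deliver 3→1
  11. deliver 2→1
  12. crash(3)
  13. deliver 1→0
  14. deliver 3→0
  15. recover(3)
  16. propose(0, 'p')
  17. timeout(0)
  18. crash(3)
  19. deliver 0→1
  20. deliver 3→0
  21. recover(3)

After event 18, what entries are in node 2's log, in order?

s

[1] propose(0,'s') → N0(coor t1 [-])
[2] deliver 0→2 → N2(part t1 [-])
[3] deliver 2→0 → ∅
[4] deliver 0→1 → N1(part t1 [-])
[5] deliver 1→0 → ∅
[6] deliver 0→3 → N3(part t1 [-])
[7] deliver 3→0 → N0(coor t1 [s])
[8] deliver 0→1 → N1(part t1 [s])
[9] deliver 0→2 → N2(part t1 [s])
[10] deliver 3→1 → ∅
[11] deliver 2→1 → ∅
[12] crash(3) → N3(✗part t1 [-])
[13] deliver 1→0 → ∅
[14] deliver 3→0 → ∅
[15] recover(3) → N3(part t1 [-])
[16] propose(0,'p') → N0(coor t2 [s])
[17] timeout(0) → N0(coor t3 [s])
[18] crash(3) → N3(✗part t1 [-])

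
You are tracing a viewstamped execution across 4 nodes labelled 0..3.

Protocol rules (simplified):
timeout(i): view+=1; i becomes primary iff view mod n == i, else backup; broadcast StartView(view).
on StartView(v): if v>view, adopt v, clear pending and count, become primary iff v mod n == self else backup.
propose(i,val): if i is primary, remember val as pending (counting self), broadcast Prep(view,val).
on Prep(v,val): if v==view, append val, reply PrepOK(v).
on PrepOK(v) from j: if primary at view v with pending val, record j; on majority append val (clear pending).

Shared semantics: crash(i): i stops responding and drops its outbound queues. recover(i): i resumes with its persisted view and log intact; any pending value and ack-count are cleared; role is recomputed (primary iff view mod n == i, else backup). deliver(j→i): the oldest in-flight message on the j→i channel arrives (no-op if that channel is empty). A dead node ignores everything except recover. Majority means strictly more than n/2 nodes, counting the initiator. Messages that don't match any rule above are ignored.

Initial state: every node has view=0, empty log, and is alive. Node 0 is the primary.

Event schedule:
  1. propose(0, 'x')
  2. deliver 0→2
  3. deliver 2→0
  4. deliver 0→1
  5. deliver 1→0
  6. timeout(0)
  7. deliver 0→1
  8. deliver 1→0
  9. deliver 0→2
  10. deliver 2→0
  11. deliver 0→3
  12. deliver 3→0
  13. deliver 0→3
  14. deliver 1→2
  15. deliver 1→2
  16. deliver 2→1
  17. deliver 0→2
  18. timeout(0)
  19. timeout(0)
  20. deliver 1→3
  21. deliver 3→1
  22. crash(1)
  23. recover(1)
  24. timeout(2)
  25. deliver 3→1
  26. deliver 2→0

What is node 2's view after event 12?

e1 propose(0,'x'): ·
e2 deliver 0→2: 2[back,v=0,x]
e3 deliver 2→0: ·
e4 deliver 0→1: 1[back,v=0,x]
e5 deliver 1→0: 0[prim,v=0,x]
e6 timeout(0): 0[back,v=1,x]
e7 deliver 0→1: 1[prim,v=1,x]
e8 deliver 1→0: ·
e9 deliver 0→2: 2[back,v=1,x]
e10 deliver 2→0: ·
e11 deliver 0→3: 3[back,v=0,x]
e12 deliver 3→0: ·

1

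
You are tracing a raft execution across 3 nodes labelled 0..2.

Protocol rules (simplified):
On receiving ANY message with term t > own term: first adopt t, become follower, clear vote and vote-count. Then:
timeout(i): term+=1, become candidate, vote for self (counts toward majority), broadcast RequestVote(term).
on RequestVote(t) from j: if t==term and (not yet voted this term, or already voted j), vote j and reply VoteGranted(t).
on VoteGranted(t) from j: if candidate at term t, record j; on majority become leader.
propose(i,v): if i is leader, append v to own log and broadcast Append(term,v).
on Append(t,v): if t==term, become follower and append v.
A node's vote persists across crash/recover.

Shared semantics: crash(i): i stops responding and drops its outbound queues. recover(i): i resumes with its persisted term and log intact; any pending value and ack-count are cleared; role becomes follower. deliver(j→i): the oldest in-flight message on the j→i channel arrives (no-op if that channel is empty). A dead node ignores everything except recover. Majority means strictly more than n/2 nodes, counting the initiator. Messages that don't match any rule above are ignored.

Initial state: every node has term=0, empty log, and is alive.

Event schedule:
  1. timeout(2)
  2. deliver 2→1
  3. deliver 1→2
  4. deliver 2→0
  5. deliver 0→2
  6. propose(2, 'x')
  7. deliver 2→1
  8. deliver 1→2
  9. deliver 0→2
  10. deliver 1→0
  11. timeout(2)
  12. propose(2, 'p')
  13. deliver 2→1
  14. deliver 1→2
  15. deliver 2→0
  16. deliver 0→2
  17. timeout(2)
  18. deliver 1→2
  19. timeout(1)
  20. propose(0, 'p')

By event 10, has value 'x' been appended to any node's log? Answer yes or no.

yes

1. timeout(2):  <2:cand t1 ->
2. deliver 2→1:  <1:foll t1 ->
3. deliver 1→2:  <2:lead t1 ->
4. deliver 2→0:  <0:foll t1 ->
5. deliver 0→2:  nop
6. propose(2,'x'):  <2:lead t1 x>
7. deliver 2→1:  <1:foll t1 x>
8. deliver 1→2:  nop
9. deliver 0→2:  nop
10. deliver 1→0:  nop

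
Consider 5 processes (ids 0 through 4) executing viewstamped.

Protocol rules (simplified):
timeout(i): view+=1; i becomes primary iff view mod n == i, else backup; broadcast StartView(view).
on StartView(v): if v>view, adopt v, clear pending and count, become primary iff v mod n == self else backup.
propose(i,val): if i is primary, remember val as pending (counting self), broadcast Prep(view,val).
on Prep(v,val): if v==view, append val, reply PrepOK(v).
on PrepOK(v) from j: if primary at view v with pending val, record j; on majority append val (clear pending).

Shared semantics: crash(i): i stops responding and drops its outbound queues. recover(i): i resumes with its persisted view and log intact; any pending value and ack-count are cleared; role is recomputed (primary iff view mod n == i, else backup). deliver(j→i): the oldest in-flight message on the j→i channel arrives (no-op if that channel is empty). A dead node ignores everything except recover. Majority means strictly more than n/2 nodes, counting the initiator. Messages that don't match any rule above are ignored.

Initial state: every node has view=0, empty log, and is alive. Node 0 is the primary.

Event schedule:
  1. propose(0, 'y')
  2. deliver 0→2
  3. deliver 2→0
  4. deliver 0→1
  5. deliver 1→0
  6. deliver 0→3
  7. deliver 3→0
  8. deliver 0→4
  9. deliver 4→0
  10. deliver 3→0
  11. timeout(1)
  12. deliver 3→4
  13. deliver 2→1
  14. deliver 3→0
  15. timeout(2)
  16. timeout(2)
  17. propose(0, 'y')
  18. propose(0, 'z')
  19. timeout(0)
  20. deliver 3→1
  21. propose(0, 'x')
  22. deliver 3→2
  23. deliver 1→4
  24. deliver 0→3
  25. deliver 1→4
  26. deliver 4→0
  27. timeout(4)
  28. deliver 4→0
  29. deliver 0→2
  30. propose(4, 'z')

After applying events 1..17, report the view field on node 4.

0

step 1 propose(0,'y'): —
step 2 deliver 0→2: 2={back,v=0,log=y}
step 3 deliver 2→0: —
step 4 deliver 0→1: 1={back,v=0,log=y}
step 5 deliver 1→0: 0={prim,v=0,log=y}
step 6 deliver 0→3: 3={back,v=0,log=y}
step 7 deliver 3→0: —
step 8 deliver 0→4: 4={back,v=0,log=y}
step 9 deliver 4→0: —
step 10 deliver 3→0: —
step 11 timeout(1): 1={prim,v=1,log=y}
step 12 deliver 3→4: —
step 13 deliver 2→1: —
step 14 deliver 3→0: —
step 15 timeout(2): 2={back,v=1,log=y}
step 16 timeout(2): 2={prim,v=2,log=y}
step 17 propose(0,'y'): —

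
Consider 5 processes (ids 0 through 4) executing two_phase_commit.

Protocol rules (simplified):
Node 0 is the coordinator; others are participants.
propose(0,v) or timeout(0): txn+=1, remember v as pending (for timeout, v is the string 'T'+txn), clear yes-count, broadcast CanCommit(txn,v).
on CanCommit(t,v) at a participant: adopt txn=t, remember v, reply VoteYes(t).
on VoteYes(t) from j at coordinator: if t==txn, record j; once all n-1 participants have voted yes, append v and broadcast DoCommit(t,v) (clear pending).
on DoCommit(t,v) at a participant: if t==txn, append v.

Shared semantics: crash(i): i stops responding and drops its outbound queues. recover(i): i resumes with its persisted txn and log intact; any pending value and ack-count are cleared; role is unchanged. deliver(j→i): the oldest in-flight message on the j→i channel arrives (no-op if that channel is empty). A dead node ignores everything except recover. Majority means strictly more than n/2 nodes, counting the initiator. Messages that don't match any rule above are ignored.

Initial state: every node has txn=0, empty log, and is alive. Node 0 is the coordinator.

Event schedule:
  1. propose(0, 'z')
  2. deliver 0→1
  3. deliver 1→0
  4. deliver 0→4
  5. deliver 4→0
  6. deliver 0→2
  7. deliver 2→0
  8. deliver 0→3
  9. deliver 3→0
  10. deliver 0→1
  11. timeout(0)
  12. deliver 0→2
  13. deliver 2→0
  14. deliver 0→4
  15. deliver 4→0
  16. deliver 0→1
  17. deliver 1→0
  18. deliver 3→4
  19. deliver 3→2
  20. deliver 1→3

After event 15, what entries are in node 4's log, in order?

1. propose(0,'z'):  <0:coor t1 ->
2. deliver 0→1:  <1:part t1 ->
3. deliver 1→0:  nop
4. deliver 0→4:  <4:part t1 ->
5. deliver 4→0:  nop
6. deliver 0→2:  <2:part t1 ->
7. deliver 2→0:  nop
8. deliver 0→3:  <3:part t1 ->
9. deliver 3→0:  <0:coor t1 z>
10. deliver 0→1:  <1:part t1 z>
11. timeout(0):  <0:coor t2 z>
12. deliver 0→2:  <2:part t1 z>
13. deliver 2→0:  nop
14. deliver 0→4:  <4:part t1 z>
15. deliver 4→0:  nop

z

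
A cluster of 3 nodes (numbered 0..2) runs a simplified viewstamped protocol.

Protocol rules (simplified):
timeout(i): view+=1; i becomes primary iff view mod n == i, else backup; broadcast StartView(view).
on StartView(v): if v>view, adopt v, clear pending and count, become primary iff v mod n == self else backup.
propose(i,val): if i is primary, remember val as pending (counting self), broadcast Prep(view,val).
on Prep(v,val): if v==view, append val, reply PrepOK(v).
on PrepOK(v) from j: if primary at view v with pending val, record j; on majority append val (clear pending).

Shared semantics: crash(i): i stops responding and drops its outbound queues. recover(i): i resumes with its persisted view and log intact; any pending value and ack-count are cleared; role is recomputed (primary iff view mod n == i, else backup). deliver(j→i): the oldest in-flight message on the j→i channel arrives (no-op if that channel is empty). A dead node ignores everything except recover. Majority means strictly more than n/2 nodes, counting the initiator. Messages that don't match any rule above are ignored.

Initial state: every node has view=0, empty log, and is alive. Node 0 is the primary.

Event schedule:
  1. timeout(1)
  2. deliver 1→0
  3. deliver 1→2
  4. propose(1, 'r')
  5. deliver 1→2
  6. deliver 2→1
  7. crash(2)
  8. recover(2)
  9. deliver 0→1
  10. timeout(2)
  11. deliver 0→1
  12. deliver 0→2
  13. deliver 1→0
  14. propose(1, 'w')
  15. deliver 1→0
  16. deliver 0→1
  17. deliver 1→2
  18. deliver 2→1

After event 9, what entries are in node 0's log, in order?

1. timeout(1):  <1:prim v1 ->
2. deliver 1→0:  <0:back v1 ->
3. deliver 1→2:  <2:back v1 ->
4. propose(1,'r'):  nop
5. deliver 1→2:  <2:back v1 r>
6. deliver 2→1:  <1:prim v1 r>
7. crash(2):  <2:✗back v1 r>
8. recover(2):  <2:back v1 r>
9. deliver 0→1:  nop

empty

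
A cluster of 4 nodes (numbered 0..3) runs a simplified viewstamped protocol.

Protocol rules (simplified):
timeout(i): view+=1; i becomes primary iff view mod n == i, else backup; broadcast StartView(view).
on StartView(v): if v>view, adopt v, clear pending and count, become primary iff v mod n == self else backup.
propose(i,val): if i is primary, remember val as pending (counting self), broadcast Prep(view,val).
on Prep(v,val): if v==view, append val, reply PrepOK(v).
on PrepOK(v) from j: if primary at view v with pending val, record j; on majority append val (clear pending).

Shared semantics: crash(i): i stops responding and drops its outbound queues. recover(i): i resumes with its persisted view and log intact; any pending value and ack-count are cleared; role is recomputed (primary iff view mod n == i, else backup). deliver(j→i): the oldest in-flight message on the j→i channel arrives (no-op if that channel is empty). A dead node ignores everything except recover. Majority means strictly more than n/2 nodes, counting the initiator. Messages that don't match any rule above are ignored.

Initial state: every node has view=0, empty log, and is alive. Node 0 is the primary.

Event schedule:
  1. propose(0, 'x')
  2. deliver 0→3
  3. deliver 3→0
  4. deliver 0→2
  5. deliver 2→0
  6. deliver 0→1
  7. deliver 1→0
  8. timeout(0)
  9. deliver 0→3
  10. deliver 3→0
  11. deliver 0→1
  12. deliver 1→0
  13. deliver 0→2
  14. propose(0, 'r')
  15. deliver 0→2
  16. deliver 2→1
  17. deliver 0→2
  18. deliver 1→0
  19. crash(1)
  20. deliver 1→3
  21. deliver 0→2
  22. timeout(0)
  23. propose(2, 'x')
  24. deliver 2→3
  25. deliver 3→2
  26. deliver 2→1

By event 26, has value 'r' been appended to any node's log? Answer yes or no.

after 1 — propose(0,'x'): ·
after 2 — deliver 0→3: n3:back/v0/[x]
after 3 — deliver 3→0: ·
after 4 — deliver 0→2: n2:back/v0/[x]
after 5 — deliver 2→0: n0:prim/v0/[x]
after 6 — deliver 0→1: n1:back/v0/[x]
after 7 — deliver 1→0: ·
after 8 — timeout(0): n0:back/v1/[x]
after 9 — deliver 0→3: n3:back/v1/[x]
after 10 — deliver 3→0: ·
after 11 — deliver 0→1: n1:prim/v1/[x]
after 12 — deliver 1→0: ·
after 13 — deliver 0→2: n2:back/v1/[x]
after 14 — propose(0,'r'): ·
after 15 — deliver 0→2: ·
after 16 — deliver 2→1: ·
after 17 — deliver 0→2: ·
after 18 — deliver 1→0: ·
after 19 — crash(1): n1:✗prim/v1/[x]
after 20 — deliver 1→3: ·
after 21 — deliver 0→2: ·
after 22 — timeout(0): n0:back/v2/[x]
after 23 — propose(2,'x'): ·
after 24 — deliver 2→3: ·
after 25 — deliver 3→2: ·
after 26 — deliver 2→1: ·

no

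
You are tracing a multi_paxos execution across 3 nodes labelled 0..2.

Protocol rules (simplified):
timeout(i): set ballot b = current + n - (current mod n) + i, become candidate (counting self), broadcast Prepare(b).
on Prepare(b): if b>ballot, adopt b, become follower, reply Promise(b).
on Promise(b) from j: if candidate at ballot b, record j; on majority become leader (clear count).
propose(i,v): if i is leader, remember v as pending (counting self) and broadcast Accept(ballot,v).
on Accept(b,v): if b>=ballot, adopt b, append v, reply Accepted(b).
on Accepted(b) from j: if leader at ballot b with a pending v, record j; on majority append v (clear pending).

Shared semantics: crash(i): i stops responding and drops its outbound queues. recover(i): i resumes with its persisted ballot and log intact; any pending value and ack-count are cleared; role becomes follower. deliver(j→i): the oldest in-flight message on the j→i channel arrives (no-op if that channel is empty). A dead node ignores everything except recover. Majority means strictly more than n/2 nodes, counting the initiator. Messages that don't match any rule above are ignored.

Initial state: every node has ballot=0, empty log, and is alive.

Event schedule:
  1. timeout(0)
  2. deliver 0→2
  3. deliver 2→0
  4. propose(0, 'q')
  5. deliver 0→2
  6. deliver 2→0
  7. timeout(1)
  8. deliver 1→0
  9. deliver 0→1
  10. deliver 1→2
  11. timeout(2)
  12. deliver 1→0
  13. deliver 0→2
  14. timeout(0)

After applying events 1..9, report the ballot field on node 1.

4

[1] timeout(0) → N0(cand b3 [-])
[2] deliver 0→2 → N2(foll b3 [-])
[3] deliver 2→0 → N0(lead b3 [-])
[4] propose(0,'q') → ∅
[5] deliver 0→2 → N2(foll b3 [q])
[6] deliver 2→0 → N0(lead b3 [q])
[7] timeout(1) → N1(cand b4 [-])
[8] deliver 1→0 → N0(foll b4 [q])
[9] deliver 0→1 → ∅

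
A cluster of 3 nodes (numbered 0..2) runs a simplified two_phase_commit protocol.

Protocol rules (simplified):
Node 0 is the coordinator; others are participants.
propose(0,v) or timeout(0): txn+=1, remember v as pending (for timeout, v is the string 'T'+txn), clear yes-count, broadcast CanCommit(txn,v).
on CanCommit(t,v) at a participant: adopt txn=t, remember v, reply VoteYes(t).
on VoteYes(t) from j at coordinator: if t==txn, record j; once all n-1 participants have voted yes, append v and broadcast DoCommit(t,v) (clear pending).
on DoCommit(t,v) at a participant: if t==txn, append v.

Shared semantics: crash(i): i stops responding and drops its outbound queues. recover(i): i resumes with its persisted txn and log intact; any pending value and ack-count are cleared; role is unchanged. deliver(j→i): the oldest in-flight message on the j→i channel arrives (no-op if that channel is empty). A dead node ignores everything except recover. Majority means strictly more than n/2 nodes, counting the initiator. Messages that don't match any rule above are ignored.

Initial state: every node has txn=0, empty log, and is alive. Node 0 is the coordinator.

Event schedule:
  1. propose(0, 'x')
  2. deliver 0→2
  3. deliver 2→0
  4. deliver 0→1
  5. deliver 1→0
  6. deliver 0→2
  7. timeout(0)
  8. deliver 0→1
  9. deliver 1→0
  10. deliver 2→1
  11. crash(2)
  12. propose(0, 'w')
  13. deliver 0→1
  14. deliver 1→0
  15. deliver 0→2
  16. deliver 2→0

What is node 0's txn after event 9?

2

[1] propose(0,'x') → N0(coor t1 [-])
[2] deliver 0→2 → N2(part t1 [-])
[3] deliver 2→0 → ∅
[4] deliver 0→1 → N1(part t1 [-])
[5] deliver 1→0 → N0(coor t1 [x])
[6] deliver 0→2 → N2(part t1 [x])
[7] timeout(0) → N0(coor t2 [x])
[8] deliver 0→1 → N1(part t1 [x])
[9] deliver 1→0 → ∅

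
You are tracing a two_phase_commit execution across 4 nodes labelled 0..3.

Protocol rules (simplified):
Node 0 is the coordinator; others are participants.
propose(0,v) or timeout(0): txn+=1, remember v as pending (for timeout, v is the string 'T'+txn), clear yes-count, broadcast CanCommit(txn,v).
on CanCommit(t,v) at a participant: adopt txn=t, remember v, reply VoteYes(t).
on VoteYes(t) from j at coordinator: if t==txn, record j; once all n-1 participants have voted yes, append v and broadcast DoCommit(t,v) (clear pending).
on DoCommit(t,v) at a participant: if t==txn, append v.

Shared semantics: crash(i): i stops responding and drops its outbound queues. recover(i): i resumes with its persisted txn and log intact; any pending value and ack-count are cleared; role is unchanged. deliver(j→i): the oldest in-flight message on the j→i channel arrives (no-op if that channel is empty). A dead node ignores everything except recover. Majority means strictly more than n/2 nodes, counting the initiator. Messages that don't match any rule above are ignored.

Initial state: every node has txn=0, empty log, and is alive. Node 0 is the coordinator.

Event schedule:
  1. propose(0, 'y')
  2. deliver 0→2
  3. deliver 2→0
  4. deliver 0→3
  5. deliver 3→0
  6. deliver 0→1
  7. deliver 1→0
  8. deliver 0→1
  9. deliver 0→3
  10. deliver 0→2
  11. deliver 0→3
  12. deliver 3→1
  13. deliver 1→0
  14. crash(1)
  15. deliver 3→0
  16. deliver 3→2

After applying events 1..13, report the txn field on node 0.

1

after 1 — propose(0,'y'): n0:coor/t1/[-]
after 2 — deliver 0→2: n2:part/t1/[-]
after 3 — deliver 2→0: ·
after 4 — deliver 0→3: n3:part/t1/[-]
after 5 — deliver 3→0: ·
after 6 — deliver 0→1: n1:part/t1/[-]
after 7 — deliver 1→0: n0:coor/t1/[y]
after 8 — deliver 0→1: n1:part/t1/[y]
after 9 — deliver 0→3: n3:part/t1/[y]
after 10 — deliver 0→2: n2:part/t1/[y]
after 11 — deliver 0→3: ·
after 12 — deliver 3→1: ·
after 13 — deliver 1→0: ·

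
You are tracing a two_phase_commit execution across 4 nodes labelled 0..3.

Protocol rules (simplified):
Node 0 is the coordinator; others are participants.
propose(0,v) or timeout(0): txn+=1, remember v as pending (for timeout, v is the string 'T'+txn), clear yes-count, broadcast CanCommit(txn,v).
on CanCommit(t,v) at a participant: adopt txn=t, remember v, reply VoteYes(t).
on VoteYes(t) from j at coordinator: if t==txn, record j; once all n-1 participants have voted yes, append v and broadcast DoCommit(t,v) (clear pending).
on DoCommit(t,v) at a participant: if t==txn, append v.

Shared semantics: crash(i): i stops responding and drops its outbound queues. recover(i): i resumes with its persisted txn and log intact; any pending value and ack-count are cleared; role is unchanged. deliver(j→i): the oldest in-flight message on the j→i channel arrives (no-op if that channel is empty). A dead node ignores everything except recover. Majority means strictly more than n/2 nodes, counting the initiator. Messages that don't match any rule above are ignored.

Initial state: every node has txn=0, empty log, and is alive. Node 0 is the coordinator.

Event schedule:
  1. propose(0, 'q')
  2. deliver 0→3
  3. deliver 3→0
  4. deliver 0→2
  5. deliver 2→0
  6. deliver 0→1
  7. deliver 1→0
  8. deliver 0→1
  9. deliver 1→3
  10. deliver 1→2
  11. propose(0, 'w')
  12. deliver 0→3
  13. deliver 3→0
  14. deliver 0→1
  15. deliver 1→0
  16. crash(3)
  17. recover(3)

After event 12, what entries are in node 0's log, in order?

q

e1 propose(0,'q'): 0[coor,t=1,-]
e2 deliver 0→3: 3[part,t=1,-]
e3 deliver 3→0: ·
e4 deliver 0→2: 2[part,t=1,-]
e5 deliver 2→0: ·
e6 deliver 0→1: 1[part,t=1,-]
e7 deliver 1→0: 0[coor,t=1,q]
e8 deliver 0→1: 1[part,t=1,q]
e9 deliver 1→3: ·
e10 deliver 1→2: ·
e11 propose(0,'w'): 0[coor,t=2,q]
e12 deliver 0→3: 3[part,t=1,q]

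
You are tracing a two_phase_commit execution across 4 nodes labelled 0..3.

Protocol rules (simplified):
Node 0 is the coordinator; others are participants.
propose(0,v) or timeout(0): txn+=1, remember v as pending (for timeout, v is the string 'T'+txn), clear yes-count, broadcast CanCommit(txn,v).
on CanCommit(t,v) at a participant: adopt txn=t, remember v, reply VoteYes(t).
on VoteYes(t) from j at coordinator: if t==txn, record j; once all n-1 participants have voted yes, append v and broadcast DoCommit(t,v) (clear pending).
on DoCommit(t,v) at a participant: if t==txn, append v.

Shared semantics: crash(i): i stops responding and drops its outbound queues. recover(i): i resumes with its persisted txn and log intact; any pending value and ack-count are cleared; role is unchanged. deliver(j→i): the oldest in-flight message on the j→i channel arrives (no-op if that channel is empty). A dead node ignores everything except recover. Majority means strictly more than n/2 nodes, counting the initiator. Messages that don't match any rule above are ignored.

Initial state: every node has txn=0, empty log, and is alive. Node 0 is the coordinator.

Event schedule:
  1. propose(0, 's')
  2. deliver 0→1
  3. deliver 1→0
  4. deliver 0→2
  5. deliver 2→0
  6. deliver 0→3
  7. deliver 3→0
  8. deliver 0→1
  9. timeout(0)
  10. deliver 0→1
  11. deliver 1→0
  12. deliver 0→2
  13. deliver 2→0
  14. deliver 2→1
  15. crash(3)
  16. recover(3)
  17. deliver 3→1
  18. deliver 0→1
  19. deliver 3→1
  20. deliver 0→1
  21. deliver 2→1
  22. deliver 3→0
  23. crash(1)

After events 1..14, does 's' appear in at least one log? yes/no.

[1] propose(0,'s') → N0(coor t1 [-])
[2] deliver 0→1 → N1(part t1 [-])
[3] deliver 1→0 → ∅
[4] deliver 0→2 → N2(part t1 [-])
[5] deliver 2→0 → ∅
[6] deliver 0→3 → N3(part t1 [-])
[7] deliver 3→0 → N0(coor t1 [s])
[8] deliver 0→1 → N1(part t1 [s])
[9] timeout(0) → N0(coor t2 [s])
[10] deliver 0→1 → N1(part t2 [s])
[11] deliver 1→0 → ∅
[12] deliver 0→2 → N2(part t1 [s])
[13] deliver 2→0 → ∅
[14] deliver 2→1 → ∅

yes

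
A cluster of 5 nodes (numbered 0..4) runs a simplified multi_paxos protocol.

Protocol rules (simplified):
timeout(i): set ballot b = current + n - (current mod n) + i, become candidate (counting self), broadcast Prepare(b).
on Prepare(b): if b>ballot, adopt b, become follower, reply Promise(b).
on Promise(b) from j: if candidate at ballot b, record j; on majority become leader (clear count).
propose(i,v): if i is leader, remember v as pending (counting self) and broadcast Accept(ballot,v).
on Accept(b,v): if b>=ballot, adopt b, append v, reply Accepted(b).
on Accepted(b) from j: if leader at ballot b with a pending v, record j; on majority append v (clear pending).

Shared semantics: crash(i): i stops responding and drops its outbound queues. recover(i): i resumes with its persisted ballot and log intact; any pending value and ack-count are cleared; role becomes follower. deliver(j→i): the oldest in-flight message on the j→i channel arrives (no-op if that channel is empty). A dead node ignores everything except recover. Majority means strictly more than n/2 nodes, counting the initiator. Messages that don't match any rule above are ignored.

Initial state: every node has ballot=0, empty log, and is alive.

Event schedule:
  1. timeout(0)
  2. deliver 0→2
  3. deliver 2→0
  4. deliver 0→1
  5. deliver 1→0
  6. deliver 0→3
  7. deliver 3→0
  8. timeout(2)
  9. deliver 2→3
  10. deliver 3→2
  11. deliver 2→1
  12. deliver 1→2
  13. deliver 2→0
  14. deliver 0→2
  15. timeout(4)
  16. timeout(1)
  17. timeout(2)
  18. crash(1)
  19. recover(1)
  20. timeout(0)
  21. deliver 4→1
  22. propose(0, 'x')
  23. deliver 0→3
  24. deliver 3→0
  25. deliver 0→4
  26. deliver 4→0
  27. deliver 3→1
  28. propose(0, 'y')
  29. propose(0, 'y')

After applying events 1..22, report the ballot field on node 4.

[1] timeout(0) → N0(cand b5 [-])
[2] deliver 0→2 → N2(foll b5 [-])
[3] deliver 2→0 → ∅
[4] deliver 0→1 → N1(foll b5 [-])
[5] deliver 1→0 → N0(lead b5 [-])
[6] deliver 0→3 → N3(foll b5 [-])
[7] deliver 3→0 → ∅
[8] timeout(2) → N2(cand b12 [-])
[9] deliver 2→3 → N3(foll b12 [-])
[10] deliver 3→2 → ∅
[11] deliver 2→1 → N1(foll b12 [-])
[12] deliver 1→2 → N2(lead b12 [-])
[13] deliver 2→0 → N0(foll b12 [-])
[14] deliver 0→2 → ∅
[15] timeout(4) → N4(cand b9 [-])
[16] timeout(1) → N1(cand b16 [-])
[17] timeout(2) → N2(cand b17 [-])
[18] crash(1) → N1(✗cand b16 [-])
[19] recover(1) → N1(foll b16 [-])
[20] timeout(0) → N0(cand b15 [-])
[21] deliver 4→1 → ∅
[22] propose(0,'x') → ∅

9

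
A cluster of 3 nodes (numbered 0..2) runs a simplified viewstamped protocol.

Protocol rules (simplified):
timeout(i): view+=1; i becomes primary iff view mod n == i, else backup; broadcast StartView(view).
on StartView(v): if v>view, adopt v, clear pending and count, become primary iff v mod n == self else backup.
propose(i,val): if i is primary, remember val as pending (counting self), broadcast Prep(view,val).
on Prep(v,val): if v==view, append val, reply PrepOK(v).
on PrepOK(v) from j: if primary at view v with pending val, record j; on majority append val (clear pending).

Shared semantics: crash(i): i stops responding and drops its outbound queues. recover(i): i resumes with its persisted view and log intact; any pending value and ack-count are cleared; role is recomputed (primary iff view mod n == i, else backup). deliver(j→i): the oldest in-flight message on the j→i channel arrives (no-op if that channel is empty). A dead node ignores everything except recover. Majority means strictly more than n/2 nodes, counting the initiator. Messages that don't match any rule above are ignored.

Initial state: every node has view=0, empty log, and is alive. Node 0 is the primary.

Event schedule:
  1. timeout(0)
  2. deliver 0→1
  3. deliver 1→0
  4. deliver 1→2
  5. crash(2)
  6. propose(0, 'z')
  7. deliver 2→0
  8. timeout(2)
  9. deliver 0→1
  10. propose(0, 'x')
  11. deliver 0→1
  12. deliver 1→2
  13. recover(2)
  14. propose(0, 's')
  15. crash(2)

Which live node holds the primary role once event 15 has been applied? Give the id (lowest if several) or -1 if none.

1

1. timeout(0):  <0:back v1 ->
2. deliver 0→1:  <1:prim v1 ->
3. deliver 1→0:  nop
4. deliver 1→2:  nop
5. crash(2):  <2:✗back v0 ->
6. propose(0,'z'):  nop
7. deliver 2→0:  nop
8. timeout(2):  nop
9. deliver 0→1:  nop
10. propose(0,'x'):  nop
11. deliver 0→1:  nop
12. deliver 1→2:  nop
13. recover(2):  <2:back v0 ->
14. propose(0,'s'):  nop
15. crash(2):  <2:✗back v0 ->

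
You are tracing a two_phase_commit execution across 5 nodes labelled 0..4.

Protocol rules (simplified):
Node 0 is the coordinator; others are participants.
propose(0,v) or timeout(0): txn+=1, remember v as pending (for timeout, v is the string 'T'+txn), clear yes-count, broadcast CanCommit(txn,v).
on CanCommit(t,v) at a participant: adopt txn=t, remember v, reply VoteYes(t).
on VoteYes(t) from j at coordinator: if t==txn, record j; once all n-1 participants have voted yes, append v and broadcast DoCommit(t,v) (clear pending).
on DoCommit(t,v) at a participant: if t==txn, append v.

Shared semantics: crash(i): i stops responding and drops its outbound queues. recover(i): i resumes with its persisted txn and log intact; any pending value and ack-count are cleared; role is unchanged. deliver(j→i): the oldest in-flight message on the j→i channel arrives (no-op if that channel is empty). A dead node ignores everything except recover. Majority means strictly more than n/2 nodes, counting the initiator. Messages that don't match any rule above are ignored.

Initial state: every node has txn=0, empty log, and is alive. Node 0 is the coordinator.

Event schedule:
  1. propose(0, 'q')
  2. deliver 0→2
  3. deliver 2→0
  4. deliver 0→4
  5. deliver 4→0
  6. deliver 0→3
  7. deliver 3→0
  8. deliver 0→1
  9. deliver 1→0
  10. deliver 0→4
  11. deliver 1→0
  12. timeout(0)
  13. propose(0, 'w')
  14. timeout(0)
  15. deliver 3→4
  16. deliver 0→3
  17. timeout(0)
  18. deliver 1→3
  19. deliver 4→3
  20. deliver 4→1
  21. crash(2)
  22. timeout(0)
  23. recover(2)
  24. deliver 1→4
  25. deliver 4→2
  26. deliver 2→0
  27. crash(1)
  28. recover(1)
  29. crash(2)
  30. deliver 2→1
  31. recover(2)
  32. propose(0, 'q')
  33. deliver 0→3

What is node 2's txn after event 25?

e1 propose(0,'q'): 0[coor,t=1,-]
e2 deliver 0→2: 2[part,t=1,-]
e3 deliver 2→0: ·
e4 deliver 0→4: 4[part,t=1,-]
e5 deliver 4→0: ·
e6 deliver 0→3: 3[part,t=1,-]
e7 deliver 3→0: ·
e8 deliver 0→1: 1[part,t=1,-]
e9 deliver 1→0: 0[coor,t=1,q]
e10 deliver 0→4: 4[part,t=1,q]
e11 deliver 1→0: ·
e12 timeout(0): 0[coor,t=2,q]
e13 propose(0,'w'): 0[coor,t=3,q]
e14 timeout(0): 0[coor,t=4,q]
e15 deliver 3→4: ·
e16 deliver 0→3: 3[part,t=1,q]
e17 timeout(0): 0[coor,t=5,q]
e18 deliver 1→3: ·
e19 deliver 4→3: ·
e20 deliver 4→1: ·
e21 crash(2): 2[✗part,t=1,-]
e22 timeout(0): 0[coor,t=6,q]
e23 recover(2): 2[part,t=1,-]
e24 deliver 1→4: ·
e25 deliver 4→2: ·

1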